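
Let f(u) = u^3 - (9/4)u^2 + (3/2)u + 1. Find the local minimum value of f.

f'(u) = 3u^2 - (9/2)u + 3/2. Setting f'(u) = 0 gives u ∈ {1/2, 1}.
f''(u) = 6u - 9/2. f''(1/2) = -3/2 < 0 ⇒ local maximum; f''(1) = 3/2 > 0 ⇒ local minimum.
The local minimum is f(1) = 5/4.

5/4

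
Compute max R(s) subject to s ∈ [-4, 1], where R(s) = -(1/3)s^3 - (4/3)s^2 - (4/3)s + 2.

22/3

Differentiating, R'(s) = -s^2 - (8/3)s - 4/3; which vanishes at s = -2 and s = -2/3.
Candidates: R(-4) = 22/3; R(-2) = 2; R(-2/3) = 194/81; R(1) = -1.
The maximum over the interval is 22/3, attained at s = -4.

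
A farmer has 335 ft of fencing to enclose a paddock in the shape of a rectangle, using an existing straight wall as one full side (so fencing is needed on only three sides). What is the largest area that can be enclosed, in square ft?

Let the sides perpendicular to the wall have length x and the parallel side y, so 2x + y = 335 and the area is A = xy = x(335 − 2x).
A'(x) = 335 − 4x = 0 gives x = 335/4, and A''(x) = −4 < 0 confirms a maximum.
Then y = 335 − 2·335/4 = 335/2 and A = 112225/8.

112225/8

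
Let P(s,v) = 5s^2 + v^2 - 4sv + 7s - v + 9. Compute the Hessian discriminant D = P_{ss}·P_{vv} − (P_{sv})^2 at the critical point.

∂P/∂s = 10s - 4v + 7 = 0 and ∂P/∂v = -4s + 2v - 1 = 0, so (s, v) = (-5/2, -9/2).
The Hessian has P_{ss} = 10, P_{vv} = 2, P_{sv} = -4, giving D = 4 > 0 with P_{ss} > 0, so the point is a local minimum.
D = (10)·(2) − (-4)^2 = 4.

4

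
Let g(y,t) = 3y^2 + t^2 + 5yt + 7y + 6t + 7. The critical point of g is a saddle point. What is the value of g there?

∂g/∂y = 6y + 5t + 7 = 0 and ∂g/∂t = 5y + 2t + 6 = 0, so (y, t) = (-16/13, 1/13).
The Hessian has g_{yy} = 6, g_{tt} = 2, g_{yt} = 5, giving D = -13 < 0, so the point is a saddle point.
g(-16/13, 1/13) = 38/13.

38/13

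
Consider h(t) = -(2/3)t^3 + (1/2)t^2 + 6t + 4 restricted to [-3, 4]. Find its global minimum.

Differentiating, h'(t) = -2t^2 + t + 6; which vanishes at t = -3/2 and t = 2.
Candidates: h(-3) = 17/2, h(-3/2) = -13/8, h(2) = 38/3, h(4) = -20/3.
Hence the absolute minimum is -20/3 at t = 4.

-20/3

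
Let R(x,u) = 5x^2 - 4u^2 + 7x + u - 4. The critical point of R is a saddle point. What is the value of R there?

∂R/∂x = 10x + 7 = 0 and ∂R/∂u = -8u + 1 = 0, so (x, u) = (-7/10, 1/8).
The Hessian has R_{xx} = 10, R_{uu} = -8, R_{xu} = 0, giving D = -80 < 0, so the point is a saddle point.
R(-7/10, 1/8) = -511/80.

-511/80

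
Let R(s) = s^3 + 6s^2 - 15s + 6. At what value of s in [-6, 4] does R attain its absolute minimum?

Differentiating, R'(s) = 3s^2 + 12s - 15; which vanishes at s = -5 and s = 1.
Evaluating at the critical points and endpoints: R(-6) = 96, R(-5) = 106, R(1) = -2, R(4) = 106.
So the minimum is R(1) = -2.

1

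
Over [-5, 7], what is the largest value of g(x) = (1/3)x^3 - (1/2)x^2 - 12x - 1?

43/2

Differentiating, g'(x) = x^2 - x - 12; which vanishes at x = -3 and x = 4.
Compare values at every candidate in [-5, 7]: g(-5) = 29/6,  g(-3) = 43/2,  g(4) = -107/3,  g(7) = 29/6.
The maximum over the interval is 43/2, attained at x = -3.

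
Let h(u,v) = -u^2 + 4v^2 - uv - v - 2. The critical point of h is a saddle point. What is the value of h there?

∂h/∂u = -2u - v = 0 and ∂h/∂v = -u + 8v - 1 = 0, so (u, v) = (-1/17, 2/17).
The Hessian has h_{uu} = -2, h_{vv} = 8, h_{uv} = -1, giving D = -17 < 0, so the point is a saddle point.
h(-1/17, 2/17) = -35/17.

-35/17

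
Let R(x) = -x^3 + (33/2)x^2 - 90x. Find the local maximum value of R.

-162

R'(x) = -3x^2 + 33x - 90. Setting R'(x) = 0 gives x ∈ {5, 6}.
R''(x) = -6x + 33. R''(5) = 3 > 0 ⇒ local minimum; R''(6) = -3 < 0 ⇒ local maximum.
The local maximum is R(6) = -162.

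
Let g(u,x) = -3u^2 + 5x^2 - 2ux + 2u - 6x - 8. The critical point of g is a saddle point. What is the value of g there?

∂g/∂u = -6u - 2x + 2 = 0 and ∂g/∂x = -2u + 10x - 6 = 0, so (u, x) = (1/8, 5/8).
The Hessian has g_{uu} = -6, g_{xx} = 10, g_{ux} = -2, giving D = -64 < 0, so the point is a saddle point.
g(1/8, 5/8) = -39/4.

-39/4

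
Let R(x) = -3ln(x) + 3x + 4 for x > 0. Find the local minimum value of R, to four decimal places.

7.0000

R'(x) = -3/x + 3 = 0 gives x = 1.
R''(x) = 3/x², which is positive for x > 0, so this is a local minimum.
R(1) = -3·ln(1) + 3 + 4 ≈ 7.0000.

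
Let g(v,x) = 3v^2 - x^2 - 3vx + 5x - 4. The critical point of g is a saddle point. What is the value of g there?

-3/7

∂g/∂v = 6v - 3x = 0 and ∂g/∂x = -3v - 2x + 5 = 0, so (v, x) = (5/7, 10/7).
The Hessian has g_{vv} = 6, g_{xx} = -2, g_{vx} = -3, giving D = -21 < 0, so the point is a saddle point.
g(5/7, 10/7) = -3/7.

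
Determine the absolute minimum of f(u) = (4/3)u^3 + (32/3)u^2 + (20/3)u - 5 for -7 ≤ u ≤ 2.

-493/81

f'(u) = 4u^2 + (64/3)u + 20/3, which vanishes at u = -5 and u = -1/3.
Compare values at every candidate in [-7, 2]: f(-7) = 41/3, f(-5) = 185/3, f(-1/3) = -493/81, f(2) = 185/3.
So the minimum is f(-1/3) = -493/81.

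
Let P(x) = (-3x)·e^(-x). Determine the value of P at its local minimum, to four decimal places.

-1.1036

By the product rule, P'(x) = (3x - 3)·e^(-x). Since e^(-x) > 0, the only critical point is x = 1.
P''(1) has the same sign as 3 > 0, so this is a local minimum.
P(1) = (-3)·e^(-1) ≈ -1.1036.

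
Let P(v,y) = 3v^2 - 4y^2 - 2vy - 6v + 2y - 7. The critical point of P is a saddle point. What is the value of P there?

-10

∂P/∂v = 6v - 2y - 6 = 0 and ∂P/∂y = -2v - 8y + 2 = 0, so (v, y) = (1, 0).
The Hessian has P_{vv} = 6, P_{yy} = -8, P_{vy} = -2, giving D = -52 < 0, so the point is a saddle point.
P(1, 0) = -10.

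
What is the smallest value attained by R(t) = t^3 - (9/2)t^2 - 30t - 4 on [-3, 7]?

Differentiating, R'(t) = 3t^2 - 9t - 30; which vanishes at t = -2 and t = 5.
Candidates: R(-3) = 37/2; R(-2) = 30; R(5) = -283/2; R(7) = -183/2.
So the minimum is R(5) = -283/2.

-283/2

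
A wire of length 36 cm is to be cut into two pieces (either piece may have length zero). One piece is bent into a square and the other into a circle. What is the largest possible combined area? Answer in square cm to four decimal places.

103.1324

Let x be the length used for the square. Square side x/4; circle radius (36−x)/(2π).
A(x) = (x/4)² + π·((36−x)/(2π))² = x²/16 + (36−x)²/(4π) for 0 ≤ x ≤ 36. A'(x) = x/8 − (36−x)/(2π) = 0 gives x = 4·36/(π+4) ≈ 20.1636.
A'' > 0, so the interior critical point is a minimum; the maximum is at an endpoint. A(0) = 103.1324 and A(36) = 81.0000, so the largest area is 103.1324.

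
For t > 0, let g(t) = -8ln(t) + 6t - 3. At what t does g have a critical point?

g'(t) = -8/t + 6 = 0 gives t = 4/3.
g''(t) = 8/t², which is positive for t > 0, so this is a local minimum.
g(4/3) = -8·ln(4/3) + 8 - 3 ≈ 2.6985.

4/3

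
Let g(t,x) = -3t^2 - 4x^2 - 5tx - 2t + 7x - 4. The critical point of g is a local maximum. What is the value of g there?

∂g/∂t = -6t - 5x - 2 = 0 and ∂g/∂x = -5t - 8x + 7 = 0, so (t, x) = (-51/23, 52/23).
The Hessian has g_{tt} = -6, g_{xx} = -8, g_{tx} = -5, giving D = 23 > 0 with g_{tt} < 0, so the point is a local maximum.
g(-51/23, 52/23) = 141/23.

141/23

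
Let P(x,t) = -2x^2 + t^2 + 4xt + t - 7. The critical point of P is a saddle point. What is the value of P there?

-85/12

∂P/∂x = -4x + 4t = 0 and ∂P/∂t = 4x + 2t + 1 = 0, so (x, t) = (-1/6, -1/6).
The Hessian has P_{xx} = -4, P_{tt} = 2, P_{xt} = 4, giving D = -24 < 0, so the point is a saddle point.
P(-1/6, -1/6) = -85/12.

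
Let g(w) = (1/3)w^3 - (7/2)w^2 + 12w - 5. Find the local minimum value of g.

Critical points: g'(w) = w^2 - 7w + 12 vanishes at w = 3, 4.
g''(w) = 2w - 7. g''(3) = -1 < 0 ⇒ local maximum; g''(4) = 1 > 0 ⇒ local minimum.
Thus g has its local minimum at w = 4, with value 25/3.

25/3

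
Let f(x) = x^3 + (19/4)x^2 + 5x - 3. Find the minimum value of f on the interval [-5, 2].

Differentiating, f'(x) = 3x^2 + (19/2)x + 5; which vanishes at x = -5/2 and x = -2/3.
Evaluating at the critical points and endpoints: f(-5) = -137/4,  f(-5/2) = -23/16,  f(-2/3) = -122/27,  f(2) = 34.
Hence the absolute minimum is -137/4 at x = -5.

-137/4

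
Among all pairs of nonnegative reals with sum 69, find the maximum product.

4761/4

With x + y = 69, the product is P(x) = x(69 − x).
P'(x) = 69 − 2x = 0 gives x = 69/2; P'' = −2 < 0, so this is the maximum.
P = 69/2·69/2 = 4761/4.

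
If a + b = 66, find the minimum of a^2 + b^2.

With a + b = 66, a^2 + b^2 = a^2 + (66 − a)^2.
The derivative 2a − 2(66 − a) = 4a − 132 vanishes at a = 33; second derivative 4 > 0, a minimum.
The minimum is 2·(33)^2 = 2178.

2178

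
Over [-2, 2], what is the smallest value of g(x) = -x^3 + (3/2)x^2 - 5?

g'(x) = -3x^2 + 3x, which vanishes at x = 0 and x = 1.
Candidates: g(-2) = 9,  g(0) = -5,  g(1) = -9/2,  g(2) = -7.
The minimum over the interval is -7, attained at x = 2.

-7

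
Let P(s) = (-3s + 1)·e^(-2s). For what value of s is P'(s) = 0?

5/6

Differentiating with the product rule gives P'(s) = (6s - 5)·e^(-2s). Since e^(-2s) > 0, the only critical point is s = 5/6.
P''(5/6) has the same sign as 6 > 0, so this is a local minimum.
P(5/6) = (-3/2)·e^(-5/3) ≈ -0.2833.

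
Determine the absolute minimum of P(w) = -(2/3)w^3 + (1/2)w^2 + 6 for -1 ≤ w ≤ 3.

Differentiating, P'(w) = -2w^2 + w; which vanishes at w = 0 and w = 1/2.
Evaluating at the critical points and endpoints: P(-1) = 43/6; P(0) = 6; P(1/2) = 145/24; P(3) = -15/2.
The minimum over the interval is -15/2, attained at w = 3.

-15/2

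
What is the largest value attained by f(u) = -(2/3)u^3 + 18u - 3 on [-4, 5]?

The derivative is -2u^2 + 18, which vanishes at u = -3 and u = 3.
Evaluating at the critical points and endpoints: f(-4) = -97/3,  f(-3) = -39,  f(3) = 33,  f(5) = 11/3.
Hence the absolute maximum is 33 at u = 3.

33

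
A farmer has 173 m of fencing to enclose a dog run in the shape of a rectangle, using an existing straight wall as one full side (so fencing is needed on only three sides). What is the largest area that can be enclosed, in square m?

Let the sides perpendicular to the wall have length x and the parallel side y, so 2x + y = 173 and the area is A = xy = x(173 − 2x).
A'(x) = 173 − 4x = 0 gives x = 173/4, and A''(x) = −4 < 0 confirms a maximum.
Then y = 173 − 2·173/4 = 173/2 and A = 29929/8.

29929/8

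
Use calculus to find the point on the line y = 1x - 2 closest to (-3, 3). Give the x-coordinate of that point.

Minimize D(x)^2 = (x + 3)^2 + (x - 5)^2.
d/dx[D^2] = 2(x + 3) + 2·1·(x - 5) = 0 ⇒ x = 1.
Then y = -1 and the distance is √(32) ≈ 5.6569.

1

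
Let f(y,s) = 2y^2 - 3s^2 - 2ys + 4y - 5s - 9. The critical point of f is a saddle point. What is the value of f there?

-145/14

∂f/∂y = 4y - 2s + 4 = 0 and ∂f/∂s = -2y - 6s - 5 = 0, so (y, s) = (-17/14, -3/7).
The Hessian has f_{yy} = 4, f_{ss} = -6, f_{ys} = -2, giving D = -28 < 0, so the point is a saddle point.
f(-17/14, -3/7) = -145/14.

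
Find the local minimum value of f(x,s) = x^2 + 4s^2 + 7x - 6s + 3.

∂f/∂x = 2x + 7 = 0 and ∂f/∂s = 8s - 6 = 0, so (x, s) = (-7/2, 3/4).
The Hessian has f_{xx} = 2, f_{ss} = 8, f_{xs} = 0, giving D = 16 > 0 with f_{xx} > 0, so the point is a local minimum.
f(-7/2, 3/4) = -23/2.

-23/2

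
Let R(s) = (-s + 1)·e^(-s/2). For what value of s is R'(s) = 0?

Differentiating with the product rule gives R'(s) = ((1/2)s - 3/2)·e^(-s/2). Since e^(-s/2) > 0, the only critical point is s = 3.
R''(3) has the same sign as 1/2 > 0, so this is a local minimum.
R(3) = (-2)·e^(-3/2) ≈ -0.4463.

3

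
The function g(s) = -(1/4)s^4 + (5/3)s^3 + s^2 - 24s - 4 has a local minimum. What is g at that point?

-169/4

Critical points: g'(s) = -s^3 + 5s^2 + 2s - 24 vanishes at s = -2, 3, 4.
Since g''(s) = -3s^2 + 10s + 2, we get g''(-2) = -30 < 0 ⇒ local maximum; g''(3) = 5 > 0 ⇒ local minimum; g''(4) = -6 < 0 ⇒ local maximum.
Thus g has its local minimum at s = 3, with value -169/4.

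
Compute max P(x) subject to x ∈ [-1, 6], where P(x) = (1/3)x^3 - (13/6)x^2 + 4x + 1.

19

P'(x) = x^2 - (13/3)x + 4, which vanishes at x = 4/3 and x = 3.
Compare values at every candidate in [-1, 6]: P(-1) = -11/2,  P(4/3) = 265/81,  P(3) = 5/2,  P(6) = 19.
So the maximum is P(6) = 19.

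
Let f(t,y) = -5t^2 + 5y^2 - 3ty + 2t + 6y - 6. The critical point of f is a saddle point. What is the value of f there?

∂f/∂t = -10t - 3y + 2 = 0 and ∂f/∂y = -3t + 10y + 6 = 0, so (t, y) = (38/109, -54/109).
The Hessian has f_{tt} = -10, f_{yy} = 10, f_{ty} = -3, giving D = -109 < 0, so the point is a saddle point.
f(38/109, -54/109) = -778/109.

-778/109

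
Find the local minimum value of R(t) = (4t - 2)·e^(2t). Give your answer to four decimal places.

Differentiating with the product rule gives R'(t) = (8t)·e^(2t). Since e^(2t) > 0, the only critical point is t = 0.
R''(0) has the same sign as 8 > 0, so this is a local minimum.
R(0) = (-2)·e^(0) ≈ -2.0000.

-2.0000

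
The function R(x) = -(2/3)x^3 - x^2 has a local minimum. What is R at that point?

-1/3

Critical points: R'(x) = -2x^2 - 2x vanishes at x = -1, 0.
Since R''(x) = -4x - 2, we get R''(-1) = 2 > 0 ⇒ local minimum; R''(0) = -2 < 0 ⇒ local maximum.
Thus R has its local minimum at x = -1, with value -1/3.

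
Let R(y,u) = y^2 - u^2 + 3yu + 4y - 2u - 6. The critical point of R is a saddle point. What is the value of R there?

-66/13

∂R/∂y = 2y + 3u + 4 = 0 and ∂R/∂u = 3y - 2u - 2 = 0, so (y, u) = (-2/13, -16/13).
The Hessian has R_{yy} = 2, R_{uu} = -2, R_{yu} = 3, giving D = -13 < 0, so the point is a saddle point.
R(-2/13, -16/13) = -66/13.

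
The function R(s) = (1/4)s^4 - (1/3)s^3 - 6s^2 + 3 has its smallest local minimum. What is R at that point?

R'(s) = s^3 - s^2 - 12s. Setting R'(s) = 0 gives s ∈ {-3, 0, 4}.
R''(s) = 3s^2 - 2s - 12. R''(-3) = 21 > 0 ⇒ local minimum; R''(0) = -12 < 0 ⇒ local maximum; R''(4) = 28 > 0 ⇒ local minimum.
The smallest local minimum is R(4) = -151/3.

-151/3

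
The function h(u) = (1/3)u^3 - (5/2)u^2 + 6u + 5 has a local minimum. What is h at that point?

19/2

h'(u) = u^2 - 5u + 6 = 0 at u = 2, 3.
h''(u) = 2u - 5. h''(2) = -1 < 0 ⇒ local maximum; h''(3) = 1 > 0 ⇒ local minimum.
Thus h has its local minimum at u = 3, with value 19/2.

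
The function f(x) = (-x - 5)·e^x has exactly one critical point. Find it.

-6

By the product rule, f'(x) = (-x - 6)·e^x. Since e^x > 0, the only critical point is x = -6.
f''(-6) has the same sign as -1 < 0, so this is a local maximum.
f(-6) = (1)·e^(-6) ≈ 0.0025.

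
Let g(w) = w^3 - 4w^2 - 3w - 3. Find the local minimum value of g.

g'(w) = 3w^2 - 8w - 3 = 0 at w = -1/3, 3.
g''(w) = 6w - 8. g''(-1/3) = -10 < 0 ⇒ local maximum; g''(3) = 10 > 0 ⇒ local minimum.
So the local minimum value is g(3) = -21.

-21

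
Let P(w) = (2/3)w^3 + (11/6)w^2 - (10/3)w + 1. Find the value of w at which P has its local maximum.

-5/2

Critical points: P'(w) = 2w^2 + (11/3)w - 10/3 vanishes at w = -5/2, 2/3.
Since P''(w) = 4w + 11/3, we get P''(-5/2) = -19/3 < 0 ⇒ local maximum; P''(2/3) = 19/3 > 0 ⇒ local minimum.
So the local maximum value is P(-5/2) = 83/8.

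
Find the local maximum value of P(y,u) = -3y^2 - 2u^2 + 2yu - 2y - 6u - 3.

∂P/∂y = -6y + 2u - 2 = 0 and ∂P/∂u = 2y - 4u - 6 = 0, so (y, u) = (-1, -2).
The Hessian has P_{yy} = -6, P_{uu} = -4, P_{yu} = 2, giving D = 20 > 0 with P_{yy} < 0, so the point is a local maximum.
P(-1, -2) = 4.

4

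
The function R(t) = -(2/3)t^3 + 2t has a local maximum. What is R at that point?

R'(t) = -2t^2 + 2 = 0 at t = -1, 1.
R''(t) = -4t. R''(-1) = 4 > 0 ⇒ local minimum; R''(1) = -4 < 0 ⇒ local maximum.
So the local maximum value is R(1) = 4/3.

4/3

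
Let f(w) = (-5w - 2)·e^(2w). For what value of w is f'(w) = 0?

Differentiating with the product rule gives f'(w) = (-10w - 9)·e^(2w). Since e^(2w) > 0, the only critical point is w = -9/10.
f''(-9/10) has the same sign as -10 < 0, so this is a local maximum.
f(-9/10) = (5/2)·e^(-9/5) ≈ 0.4132.

-9/10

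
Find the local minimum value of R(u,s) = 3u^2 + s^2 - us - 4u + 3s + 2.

∂R/∂u = 6u - s - 4 = 0 and ∂R/∂s = -u + 2s + 3 = 0, so (u, s) = (5/11, -14/11).
The Hessian has R_{uu} = 6, R_{ss} = 2, R_{us} = -1, giving D = 11 > 0 with R_{uu} > 0, so the point is a local minimum.
R(5/11, -14/11) = -9/11.

-9/11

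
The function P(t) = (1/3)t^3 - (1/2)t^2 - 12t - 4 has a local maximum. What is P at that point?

P'(t) = t^2 - t - 12. Setting P'(t) = 0 gives t ∈ {-3, 4}.
Since P''(t) = 2t - 1, we get P''(-3) = -7 < 0 ⇒ local maximum; P''(4) = 7 > 0 ⇒ local minimum.
So the local maximum value is P(-3) = 37/2.

37/2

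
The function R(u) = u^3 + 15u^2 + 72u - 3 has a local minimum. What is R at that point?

R'(u) = 3u^2 + 30u + 72 = 0 at u = -6, -4.
Since R''(u) = 6u + 30, we get R''(-6) = -6 < 0 ⇒ local maximum; R''(-4) = 6 > 0 ⇒ local minimum.
So the local minimum value is R(-4) = -115.

-115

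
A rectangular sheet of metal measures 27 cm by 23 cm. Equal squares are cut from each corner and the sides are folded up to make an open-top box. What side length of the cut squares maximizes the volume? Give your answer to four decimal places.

4.1269

With cut size x, the volume is V(x) = x(27 − 2x)(23 − 2x) for 0 < x < 11.5.
V'(x) = 12x^2 − 200x + 621. Setting V'(x) = 0 gives x ≈ 4.1269 (the root in (0, 11.5)).
V''(x) = 24x − 200 is negative there, so this is the maximum; V ≈ 1140.8205.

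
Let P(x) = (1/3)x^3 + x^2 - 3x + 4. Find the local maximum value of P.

P'(x) = x^2 + 2x - 3 = 0 at x = -3, 1.
P''(x) = 2x + 2. P''(-3) = -4 < 0 ⇒ local maximum; P''(1) = 4 > 0 ⇒ local minimum.
So the local maximum value is P(-3) = 13.

13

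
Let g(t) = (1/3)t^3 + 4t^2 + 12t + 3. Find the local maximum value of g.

Critical points: g'(t) = t^2 + 8t + 12 vanishes at t = -6, -2.
Second-derivative test with g''(t) = 2t + 8: g''(-6) = -4 < 0 ⇒ local maximum; g''(-2) = 4 > 0 ⇒ local minimum.
The local maximum is g(-6) = 3.

3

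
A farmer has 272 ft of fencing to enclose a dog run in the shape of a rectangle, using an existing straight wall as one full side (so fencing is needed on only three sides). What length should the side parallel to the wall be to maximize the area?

Let the sides perpendicular to the wall have length x and the parallel side y, so 2x + y = 272 and the area is A = xy = x(272 − 2x).
A'(x) = 272 − 4x = 0 gives x = 68, and A''(x) = −4 < 0 confirms a maximum.
Then y = 272 − 2·68 = 136 and A = 9248.

136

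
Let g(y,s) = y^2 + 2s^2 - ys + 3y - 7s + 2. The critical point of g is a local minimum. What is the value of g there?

-32/7

∂g/∂y = 2y - s + 3 = 0 and ∂g/∂s = -y + 4s - 7 = 0, so (y, s) = (-5/7, 11/7).
The Hessian has g_{yy} = 2, g_{ss} = 4, g_{ys} = -1, giving D = 7 > 0 with g_{yy} > 0, so the point is a local minimum.
g(-5/7, 11/7) = -32/7.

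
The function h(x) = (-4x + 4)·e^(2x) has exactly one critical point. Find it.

1/2

Differentiating with the product rule gives h'(x) = (-8x + 4)·e^(2x). Since e^(2x) > 0, the only critical point is x = 1/2.
h''(1/2) has the same sign as -8 < 0, so this is a local maximum.
h(1/2) = (2)·e^(1) ≈ 5.4366.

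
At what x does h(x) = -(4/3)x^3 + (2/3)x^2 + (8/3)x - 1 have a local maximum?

Critical points: h'(x) = -4x^2 + (4/3)x + 8/3 vanishes at x = -2/3, 1.
Since h''(x) = -8x + 4/3, we get h''(-2/3) = 20/3 > 0 ⇒ local minimum; h''(1) = -20/3 < 0 ⇒ local maximum.
So the local maximum value is h(1) = 1.

1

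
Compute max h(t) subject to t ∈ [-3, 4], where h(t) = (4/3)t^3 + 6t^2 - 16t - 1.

349/3

The derivative is 4t^2 + 12t - 16, whose only zero in [-3, 4] is t = 1.
Compare values at every candidate in [-3, 4]: h(-3) = 65; h(1) = -29/3; h(4) = 349/3.
So the maximum is h(4) = 349/3.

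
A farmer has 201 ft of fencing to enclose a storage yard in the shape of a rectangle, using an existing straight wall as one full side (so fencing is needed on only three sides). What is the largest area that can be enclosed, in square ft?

40401/8

Let the sides perpendicular to the wall have length x and the parallel side y, so 2x + y = 201 and the area is A = xy = x(201 − 2x).
A'(x) = 201 − 4x = 0 gives x = 201/4, and A''(x) = −4 < 0 confirms a maximum.
Then y = 201 − 2·201/4 = 201/2 and A = 40401/8.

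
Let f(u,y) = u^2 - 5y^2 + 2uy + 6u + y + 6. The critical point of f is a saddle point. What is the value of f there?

-47/24

∂f/∂u = 2u + 2y + 6 = 0 and ∂f/∂y = 2u - 10y + 1 = 0, so (u, y) = (-31/12, -5/12).
The Hessian has f_{uu} = 2, f_{yy} = -10, f_{uy} = 2, giving D = -24 < 0, so the point is a saddle point.
f(-31/12, -5/12) = -47/24.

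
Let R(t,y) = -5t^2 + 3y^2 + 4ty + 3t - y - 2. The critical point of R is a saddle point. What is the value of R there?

∂R/∂t = -10t + 4y + 3 = 0 and ∂R/∂y = 4t + 6y - 1 = 0, so (t, y) = (11/38, -1/38).
The Hessian has R_{tt} = -10, R_{yy} = 6, R_{ty} = 4, giving D = -76 < 0, so the point is a saddle point.
R(11/38, -1/38) = -59/38.

-59/38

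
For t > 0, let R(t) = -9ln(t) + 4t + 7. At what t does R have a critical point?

R'(t) = -9/t + 4 = 0 gives t = 9/4.
R''(t) = 9/t², which is positive for t > 0, so this is a local minimum.
R(9/4) = -9·ln(9/4) + 9 + 7 ≈ 8.7016.

9/4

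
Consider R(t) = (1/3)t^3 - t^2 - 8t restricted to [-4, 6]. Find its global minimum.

R'(t) = t^2 - 2t - 8, which vanishes at t = -2 and t = 4.
Compare values at every candidate in [-4, 6]: R(-4) = -16/3,  R(-2) = 28/3,  R(4) = -80/3,  R(6) = -12.
Hence the absolute minimum is -80/3 at t = 4.

-80/3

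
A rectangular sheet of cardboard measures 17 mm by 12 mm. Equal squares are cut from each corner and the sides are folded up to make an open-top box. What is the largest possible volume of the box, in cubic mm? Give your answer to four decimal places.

211.0518

With cut size x, the volume is V(x) = x(17 − 2x)(12 − 2x) for 0 < x < 6.
V'(x) = 12x^2 − 116x + 204. Setting V'(x) = 0 gives x ≈ 2.3112 (the root in (0, 6)).
V''(x) = 24x − 116 is negative there, so this is the maximum; V ≈ 211.0518.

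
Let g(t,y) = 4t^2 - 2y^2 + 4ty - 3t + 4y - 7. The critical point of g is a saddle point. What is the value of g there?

-121/24

∂g/∂t = 8t + 4y - 3 = 0 and ∂g/∂y = 4t - 4y + 4 = 0, so (t, y) = (-1/12, 11/12).
The Hessian has g_{tt} = 8, g_{yy} = -4, g_{ty} = 4, giving D = -48 < 0, so the point is a saddle point.
g(-1/12, 11/12) = -121/24.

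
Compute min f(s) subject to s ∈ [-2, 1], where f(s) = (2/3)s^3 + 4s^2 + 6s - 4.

f'(s) = 2s^2 + 8s + 6, whose only zero in [-2, 1] is s = -1.
Compare values at every candidate in [-2, 1]: f(-2) = -16/3; f(-1) = -20/3; f(1) = 20/3.
Hence the absolute minimum is -20/3 at s = -1.

-20/3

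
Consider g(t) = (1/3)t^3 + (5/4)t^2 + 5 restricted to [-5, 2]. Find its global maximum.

38/3

g'(t) = t^2 + (5/2)t, which vanishes at t = -5/2 and t = 0.
Evaluating at the critical points and endpoints: g(-5) = -65/12; g(-5/2) = 365/48; g(0) = 5; g(2) = 38/3.
The maximum over the interval is 38/3, attained at t = 2.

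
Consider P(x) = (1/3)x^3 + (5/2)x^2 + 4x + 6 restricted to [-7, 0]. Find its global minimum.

-83/6

Differentiating, P'(x) = x^2 + 5x + 4; which vanishes at x = -4 and x = -1.
Candidates: P(-7) = -83/6,  P(-4) = 26/3,  P(-1) = 25/6,  P(0) = 6.
So the minimum is P(-7) = -83/6.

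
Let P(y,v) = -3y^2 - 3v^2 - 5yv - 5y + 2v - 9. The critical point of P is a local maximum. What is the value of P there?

∂P/∂y = -6y - 5v - 5 = 0 and ∂P/∂v = -5y - 6v + 2 = 0, so (y, v) = (-40/11, 37/11).
The Hessian has P_{yy} = -6, P_{vv} = -6, P_{yv} = -5, giving D = 11 > 0 with P_{yy} < 0, so the point is a local maximum.
P(-40/11, 37/11) = 38/11.

38/11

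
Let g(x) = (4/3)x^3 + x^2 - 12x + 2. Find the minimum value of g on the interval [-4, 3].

-58/3

g'(x) = 4x^2 + 2x - 12, which vanishes at x = -2 and x = 3/2.
Evaluating at the critical points and endpoints: g(-4) = -58/3; g(-2) = 58/3; g(3/2) = -37/4; g(3) = 11.
Hence the absolute minimum is -58/3 at x = -4.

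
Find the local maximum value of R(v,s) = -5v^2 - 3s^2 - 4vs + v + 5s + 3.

60/11

∂R/∂v = -10v - 4s + 1 = 0 and ∂R/∂s = -4v - 6s + 5 = 0, so (v, s) = (-7/22, 23/22).
The Hessian has R_{vv} = -10, R_{ss} = -6, R_{vs} = -4, giving D = 44 > 0 with R_{vv} < 0, so the point is a local maximum.
R(-7/22, 23/22) = 60/11.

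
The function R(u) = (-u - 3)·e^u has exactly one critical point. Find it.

R'(u) = (-1)·e^u + (-u - 3)·1·e^u = (-u - 4)·e^u. Since e^u > 0, the only critical point is u = -4.
R''(-4) has the same sign as -1 < 0, so this is a local maximum.
R(-4) = (1)·e^(-4) ≈ 0.0183.

-4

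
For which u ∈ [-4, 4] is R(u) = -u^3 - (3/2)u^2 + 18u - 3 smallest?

The derivative is -3u^2 - 3u + 18, which vanishes at u = -3 and u = 2.
Compare values at every candidate in [-4, 4]: R(-4) = -35,  R(-3) = -87/2,  R(2) = 19,  R(4) = -19.
The minimum over the interval is -87/2, attained at u = -3.

-3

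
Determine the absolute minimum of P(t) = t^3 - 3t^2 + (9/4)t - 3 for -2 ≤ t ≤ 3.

The derivative is 3t^2 - 6t + 9/4, which vanishes at t = 1/2 and t = 3/2.
Compare values at every candidate in [-2, 3]: P(-2) = -55/2, P(1/2) = -5/2, P(3/2) = -3, P(3) = 15/4.
The minimum over the interval is -55/2, attained at t = -2.

-55/2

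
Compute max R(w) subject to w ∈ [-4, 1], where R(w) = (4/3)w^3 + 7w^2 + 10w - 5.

R'(w) = 4w^2 + 14w + 10, which vanishes at w = -5/2 and w = -1.
Evaluating at the critical points and endpoints: R(-4) = -55/3,  R(-5/2) = -85/12,  R(-1) = -28/3,  R(1) = 40/3.
Hence the absolute maximum is 40/3 at w = 1.

40/3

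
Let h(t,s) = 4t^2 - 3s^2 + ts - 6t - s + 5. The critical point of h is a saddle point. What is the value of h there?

135/49

∂h/∂t = 8t + s - 6 = 0 and ∂h/∂s = t - 6s - 1 = 0, so (t, s) = (37/49, -2/49).
The Hessian has h_{tt} = 8, h_{ss} = -6, h_{ts} = 1, giving D = -49 < 0, so the point is a saddle point.
h(37/49, -2/49) = 135/49.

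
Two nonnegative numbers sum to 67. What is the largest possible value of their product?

With x + y = 67, the product is P(x) = x(67 − x).
P'(x) = 67 − 2x = 0 gives x = 67/2; P'' = −2 < 0, so this is the maximum.
P = 67/2·67/2 = 4489/4.

4489/4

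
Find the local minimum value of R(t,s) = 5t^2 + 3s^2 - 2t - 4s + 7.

82/15

∂R/∂t = 10t - 2 = 0 and ∂R/∂s = 6s - 4 = 0, so (t, s) = (1/5, 2/3).
The Hessian has R_{tt} = 10, R_{ss} = 6, R_{ts} = 0, giving D = 60 > 0 with R_{tt} > 0, so the point is a local minimum.
R(1/5, 2/3) = 82/15.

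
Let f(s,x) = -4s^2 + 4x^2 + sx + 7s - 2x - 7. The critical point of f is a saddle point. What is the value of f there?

-261/65

∂f/∂s = -8s + x + 7 = 0 and ∂f/∂x = s + 8x - 2 = 0, so (s, x) = (58/65, 9/65).
The Hessian has f_{ss} = -8, f_{xx} = 8, f_{sx} = 1, giving D = -65 < 0, so the point is a saddle point.
f(58/65, 9/65) = -261/65.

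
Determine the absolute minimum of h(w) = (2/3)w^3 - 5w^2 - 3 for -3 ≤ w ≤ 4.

-66

h'(w) = 2w^2 - 10w, whose only zero in [-3, 4] is w = 0.
Compare values at every candidate in [-3, 4]: h(-3) = -66,  h(0) = -3,  h(4) = -121/3.
Hence the absolute minimum is -66 at w = -3.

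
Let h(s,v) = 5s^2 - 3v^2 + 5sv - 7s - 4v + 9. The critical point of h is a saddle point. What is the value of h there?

558/85

∂h/∂s = 10s + 5v - 7 = 0 and ∂h/∂v = 5s - 6v - 4 = 0, so (s, v) = (62/85, -1/17).
The Hessian has h_{ss} = 10, h_{vv} = -6, h_{sv} = 5, giving D = -85 < 0, so the point is a saddle point.
h(62/85, -1/17) = 558/85.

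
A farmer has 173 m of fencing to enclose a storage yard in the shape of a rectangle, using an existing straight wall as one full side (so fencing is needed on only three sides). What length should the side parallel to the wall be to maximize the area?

173/2

Let the sides perpendicular to the wall have length x and the parallel side y, so 2x + y = 173 and the area is A = xy = x(173 − 2x).
A'(x) = 173 − 4x = 0 gives x = 173/4, and A''(x) = −4 < 0 confirms a maximum.
Then y = 173 − 2·173/4 = 173/2 and A = 29929/8.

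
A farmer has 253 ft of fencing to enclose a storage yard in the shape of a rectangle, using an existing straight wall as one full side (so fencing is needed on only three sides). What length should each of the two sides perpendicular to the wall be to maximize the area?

Let the sides perpendicular to the wall have length x and the parallel side y, so 2x + y = 253 and the area is A = xy = x(253 − 2x).
A'(x) = 253 − 4x = 0 gives x = 253/4, and A''(x) = −4 < 0 confirms a maximum.
Then y = 253 − 2·253/4 = 253/2 and A = 64009/8.

253/4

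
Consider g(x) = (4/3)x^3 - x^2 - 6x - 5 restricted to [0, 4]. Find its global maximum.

g'(x) = 4x^2 - 2x - 6, whose only zero in [0, 4] is x = 3/2.
Candidates: g(0) = -5,  g(3/2) = -47/4,  g(4) = 121/3.
So the maximum is g(4) = 121/3.

121/3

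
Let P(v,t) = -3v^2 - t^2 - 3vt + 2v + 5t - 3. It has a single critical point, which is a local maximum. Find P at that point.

40/3

∂P/∂v = -6v - 3t + 2 = 0 and ∂P/∂t = -3v - 2t + 5 = 0, so (v, t) = (-11/3, 8).
The Hessian has P_{vv} = -6, P_{tt} = -2, P_{vt} = -3, giving D = 3 > 0 with P_{vv} < 0, so the point is a local maximum.
P(-11/3, 8) = 40/3.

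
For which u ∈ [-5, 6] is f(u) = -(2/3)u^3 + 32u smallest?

-4

Differentiating, f'(u) = -2u^2 + 32; which vanishes at u = -4 and u = 4.
Compare values at every candidate in [-5, 6]: f(-5) = -230/3,  f(-4) = -256/3,  f(4) = 256/3,  f(6) = 48.
The minimum over the interval is -256/3, attained at u = -4.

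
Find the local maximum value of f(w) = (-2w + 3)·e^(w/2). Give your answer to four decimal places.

By the product rule, f'(w) = (-w - 1/2)·e^(w/2). Since e^(w/2) > 0, the only critical point is w = -1/2.
f''(-1/2) has the same sign as -1 < 0, so this is a local maximum.
f(-1/2) = (4)·e^(-1/4) ≈ 3.1152.

3.1152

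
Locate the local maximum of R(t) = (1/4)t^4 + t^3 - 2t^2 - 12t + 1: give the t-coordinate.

R'(t) = t^3 + 3t^2 - 4t - 12. Setting R'(t) = 0 gives t ∈ {-3, -2, 2}.
Second-derivative test with R''(t) = 3t^2 + 6t - 4: R''(-3) = 5 > 0 ⇒ local minimum; R''(-2) = -4 < 0 ⇒ local maximum; R''(2) = 20 > 0 ⇒ local minimum.
The local maximum is R(-2) = 13.

-2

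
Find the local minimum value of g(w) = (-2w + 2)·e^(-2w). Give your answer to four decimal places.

By the product rule, g'(w) = (4w - 6)·e^(-2w). Since e^(-2w) > 0, the only critical point is w = 3/2.
g''(3/2) has the same sign as 4 > 0, so this is a local minimum.
g(3/2) = (-1)·e^(-3) ≈ -0.0498.

-0.0498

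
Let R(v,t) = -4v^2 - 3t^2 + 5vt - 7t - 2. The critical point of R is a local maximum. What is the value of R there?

∂R/∂v = -8v + 5t = 0 and ∂R/∂t = 5v - 6t - 7 = 0, so (v, t) = (-35/23, -56/23).
The Hessian has R_{vv} = -8, R_{tt} = -6, R_{vt} = 5, giving D = 23 > 0 with R_{vv} < 0, so the point is a local maximum.
R(-35/23, -56/23) = 150/23.

150/23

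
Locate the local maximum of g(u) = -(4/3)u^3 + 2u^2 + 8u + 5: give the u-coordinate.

Critical points: g'(u) = -4u^2 + 4u + 8 vanishes at u = -1, 2.
Second-derivative test with g''(u) = -8u + 4: g''(-1) = 12 > 0 ⇒ local minimum; g''(2) = -12 < 0 ⇒ local maximum.
So the local maximum value is g(2) = 55/3.

2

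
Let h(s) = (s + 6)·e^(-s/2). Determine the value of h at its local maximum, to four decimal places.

14.7781

Differentiating with the product rule gives h'(s) = (-(1/2)s - 2)·e^(-s/2). Since e^(-s/2) > 0, the only critical point is s = -4.
h''(-4) has the same sign as -1/2 < 0, so this is a local maximum.
h(-4) = (2)·e^(2) ≈ 14.7781.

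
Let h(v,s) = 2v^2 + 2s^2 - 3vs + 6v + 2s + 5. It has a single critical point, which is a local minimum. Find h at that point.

∂h/∂v = 4v - 3s + 6 = 0 and ∂h/∂s = -3v + 4s + 2 = 0, so (v, s) = (-30/7, -26/7).
The Hessian has h_{vv} = 4, h_{ss} = 4, h_{vs} = -3, giving D = 7 > 0 with h_{vv} > 0, so the point is a local minimum.
h(-30/7, -26/7) = -81/7.

-81/7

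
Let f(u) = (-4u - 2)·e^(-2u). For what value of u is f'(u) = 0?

0

By the product rule, f'(u) = (8u)·e^(-2u). Since e^(-2u) > 0, the only critical point is u = 0.
f''(0) has the same sign as 8 > 0, so this is a local minimum.
f(0) = (-2)·e^(0) ≈ -2.0000.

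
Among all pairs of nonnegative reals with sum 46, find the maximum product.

529

With x + y = 46, the product is P(x) = x(46 − x).
P'(x) = 46 − 2x = 0 gives x = 23; P'' = −2 < 0, so this is the maximum.
P = 23·23 = 529.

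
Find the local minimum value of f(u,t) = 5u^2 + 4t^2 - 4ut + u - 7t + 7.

227/64

∂f/∂u = 10u - 4t + 1 = 0 and ∂f/∂t = -4u + 8t - 7 = 0, so (u, t) = (5/16, 33/32).
The Hessian has f_{uu} = 10, f_{tt} = 8, f_{ut} = -4, giving D = 64 > 0 with f_{uu} > 0, so the point is a local minimum.
f(5/16, 33/32) = 227/64.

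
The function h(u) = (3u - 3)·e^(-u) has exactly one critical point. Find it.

Differentiating with the product rule gives h'(u) = (-3u + 6)·e^(-u). Since e^(-u) > 0, the only critical point is u = 2.
h''(2) has the same sign as -3 < 0, so this is a local maximum.
h(2) = (3)·e^(-2) ≈ 0.4060.

2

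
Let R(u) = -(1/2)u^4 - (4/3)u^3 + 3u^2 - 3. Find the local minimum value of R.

-3

Critical points: R'(u) = -2u^3 - 4u^2 + 6u vanishes at u = -3, 0, 1.
R''(u) = -6u^2 - 8u + 6. R''(-3) = -24 < 0 ⇒ local maximum; R''(0) = 6 > 0 ⇒ local minimum; R''(1) = -8 < 0 ⇒ local maximum.
Thus R has its local minimum at u = 0, with value -3.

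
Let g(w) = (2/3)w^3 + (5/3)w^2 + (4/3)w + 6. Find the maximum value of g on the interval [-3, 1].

g'(w) = 2w^2 + (10/3)w + 4/3, which vanishes at w = -1 and w = -2/3.
Evaluating at the critical points and endpoints: g(-3) = -1; g(-1) = 17/3; g(-2/3) = 458/81; g(1) = 29/3.
Hence the absolute maximum is 29/3 at w = 1.

29/3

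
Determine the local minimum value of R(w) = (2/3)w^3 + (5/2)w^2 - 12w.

-81/8

Critical points: R'(w) = 2w^2 + 5w - 12 vanishes at w = -4, 3/2.
R''(w) = 4w + 5. R''(-4) = -11 < 0 ⇒ local maximum; R''(3/2) = 11 > 0 ⇒ local minimum.
The local minimum is R(3/2) = -81/8.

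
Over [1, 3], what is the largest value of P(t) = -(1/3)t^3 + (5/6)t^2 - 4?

The derivative is -t^2 + (5/3)t, whose only zero in [1, 3] is t = 5/3.
Evaluating at the critical points and endpoints: P(1) = -7/2; P(5/3) = -523/162; P(3) = -11/2.
Hence the absolute maximum is -523/162 at t = 5/3.

-523/162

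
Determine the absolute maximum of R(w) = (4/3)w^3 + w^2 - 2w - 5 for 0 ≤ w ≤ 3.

34

The derivative is 4w^2 + 2w - 2, whose only zero in [0, 3] is w = 1/2.
Compare values at every candidate in [0, 3]: R(0) = -5,  R(1/2) = -67/12,  R(3) = 34.
The maximum over the interval is 34, attained at w = 3.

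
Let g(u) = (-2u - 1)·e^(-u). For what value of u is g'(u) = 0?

Differentiating with the product rule gives g'(u) = (2u - 1)·e^(-u). Since e^(-u) > 0, the only critical point is u = 1/2.
g''(1/2) has the same sign as 2 > 0, so this is a local minimum.
g(1/2) = (-2)·e^(-1/2) ≈ -1.2131.

1/2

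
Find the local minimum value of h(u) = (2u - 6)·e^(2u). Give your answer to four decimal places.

h'(u) = 2·e^(2u) + (2u - 6)·2·e^(2u) = (4u - 10)·e^(2u). Since e^(2u) > 0, the only critical point is u = 5/2.
h''(5/2) has the same sign as 4 > 0, so this is a local minimum.
h(5/2) = (-1)·e^(5) ≈ -148.4132.

-148.4132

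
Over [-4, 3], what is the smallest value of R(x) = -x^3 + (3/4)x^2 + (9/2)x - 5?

Differentiating, R'(x) = -3x^2 + (3/2)x + 9/2; which vanishes at x = -1 and x = 3/2.
Compare values at every candidate in [-4, 3]: R(-4) = 53; R(-1) = -31/4; R(3/2) = 1/16; R(3) = -47/4.
So the minimum is R(3) = -47/4.

-47/4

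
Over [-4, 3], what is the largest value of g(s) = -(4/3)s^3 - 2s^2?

160/3

The derivative is -4s^2 - 4s, which vanishes at s = -1 and s = 0.
Compare values at every candidate in [-4, 3]: g(-4) = 160/3, g(-1) = -2/3, g(0) = 0, g(3) = -54.
So the maximum is g(-4) = 160/3.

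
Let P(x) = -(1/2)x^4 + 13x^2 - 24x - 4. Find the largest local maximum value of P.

172

P'(x) = -2x^3 + 26x - 24 = 0 at x = -4, 1, 3.
P''(x) = -6x^2 + 26. P''(-4) = -70 < 0 ⇒ local maximum; P''(1) = 20 > 0 ⇒ local minimum; P''(3) = -28 < 0 ⇒ local maximum.
The largest local maximum is P(-4) = 172.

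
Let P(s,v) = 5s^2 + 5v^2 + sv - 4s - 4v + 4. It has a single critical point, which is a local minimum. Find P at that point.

∂P/∂s = 10s + v - 4 = 0 and ∂P/∂v = s + 10v - 4 = 0, so (s, v) = (4/11, 4/11).
The Hessian has P_{ss} = 10, P_{vv} = 10, P_{sv} = 1, giving D = 99 > 0 with P_{ss} > 0, so the point is a local minimum.
P(4/11, 4/11) = 28/11.

28/11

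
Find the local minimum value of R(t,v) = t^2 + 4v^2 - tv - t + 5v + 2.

2/5

∂R/∂t = 2t - v - 1 = 0 and ∂R/∂v = -t + 8v + 5 = 0, so (t, v) = (1/5, -3/5).
The Hessian has R_{tt} = 2, R_{vv} = 8, R_{tv} = -1, giving D = 15 > 0 with R_{tt} > 0, so the point is a local minimum.
R(1/5, -3/5) = 2/5.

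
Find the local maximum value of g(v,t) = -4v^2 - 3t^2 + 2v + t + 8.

25/3

∂g/∂v = -8v + 2 = 0 and ∂g/∂t = -6t + 1 = 0, so (v, t) = (1/4, 1/6).
The Hessian has g_{vv} = -8, g_{tt} = -6, g_{vt} = 0, giving D = 48 > 0 with g_{vv} < 0, so the point is a local maximum.
g(1/4, 1/6) = 25/3.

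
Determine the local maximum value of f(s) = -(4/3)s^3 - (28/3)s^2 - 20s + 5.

1505/81

f'(s) = -4s^2 - (56/3)s - 20. Setting f'(s) = 0 gives s ∈ {-3, -5/3}.
Second-derivative test with f''(s) = -8s - 56/3: f''(-3) = 16/3 > 0 ⇒ local minimum; f''(-5/3) = -16/3 < 0 ⇒ local maximum.
So the local maximum value is f(-5/3) = 1505/81.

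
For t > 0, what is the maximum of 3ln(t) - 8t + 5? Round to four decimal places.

-0.9425

h'(t) = 3/t − 8 = 0 gives t = 3/8.
h''(t) = -3/t², which is negative for t > 0, so this is a local maximum.
h(3/8) = 3·ln(3/8) - 3 + 5 ≈ -0.9425.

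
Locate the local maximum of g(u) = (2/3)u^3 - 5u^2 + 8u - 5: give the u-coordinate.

Critical points: g'(u) = 2u^2 - 10u + 8 vanishes at u = 1, 4.
Since g''(u) = 4u - 10, we get g''(1) = -6 < 0 ⇒ local maximum; g''(4) = 6 > 0 ⇒ local minimum.
Thus g has its local maximum at u = 1, with value -4/3.

1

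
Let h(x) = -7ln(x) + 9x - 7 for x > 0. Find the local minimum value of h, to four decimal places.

h'(x) = -7/x + 9 = 0 gives x = 7/9.
h''(x) = 7/x², which is positive for x > 0, so this is a local minimum.
h(7/9) = -7·ln(7/9) + 7 - 7 ≈ 1.7592.

1.7592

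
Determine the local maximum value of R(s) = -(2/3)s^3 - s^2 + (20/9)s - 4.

-256/81

Critical points: R'(s) = -2s^2 - 2s + 20/9 vanishes at s = -5/3, 2/3.
Second-derivative test with R''(s) = -4s - 2: R''(-5/3) = 14/3 > 0 ⇒ local minimum; R''(2/3) = -14/3 < 0 ⇒ local maximum.
The local maximum is R(2/3) = -256/81.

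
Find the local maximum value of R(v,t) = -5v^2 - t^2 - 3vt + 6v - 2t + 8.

∂R/∂v = -10v - 3t + 6 = 0 and ∂R/∂t = -3v - 2t - 2 = 0, so (v, t) = (18/11, -38/11).
The Hessian has R_{vv} = -10, R_{tt} = -2, R_{vt} = -3, giving D = 11 > 0 with R_{vv} < 0, so the point is a local maximum.
R(18/11, -38/11) = 180/11.

180/11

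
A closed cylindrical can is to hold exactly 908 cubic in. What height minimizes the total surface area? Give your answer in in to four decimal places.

10.4954

With radius r and height h, πr²h = 908 so h = 908/(πr²), and S(r) = 2πr² + 2πrh = 2πr² + 2·908/r.
S'(r) = 4πr − 2·908/r² = 0 ⇒ r³ = 908/(2π), so r ≈ 5.2477 and h = 2r ≈ 10.4954.
S''(r) = 4π + 4·908/r³ > 0, so this is the minimum; S ≈ 519.0850.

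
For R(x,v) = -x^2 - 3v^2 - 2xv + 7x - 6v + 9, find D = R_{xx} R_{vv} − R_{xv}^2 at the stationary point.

∂R/∂x = -2x - 2v + 7 = 0 and ∂R/∂v = -2x - 6v - 6 = 0, so (x, v) = (27/4, -13/4).
The Hessian has R_{xx} = -2, R_{vv} = -6, R_{xv} = -2, giving D = 8 > 0 with R_{xx} < 0, so the point is a local maximum.
D = (-2)·(-6) − (-2)^2 = 8.

8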